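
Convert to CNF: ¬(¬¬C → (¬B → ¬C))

C ∧ ¬B

¬(¬¬C → (¬B → ¬C))
≡ ¬(¬¬¬C ∨ (¬B → ¬C))   [eliminate →]
≡ ¬(¬¬¬C ∨ ¬¬B ∨ ¬C)   [eliminate →]
≡ ¬¬¬¬C ∧ ¬¬¬B ∧ ¬¬C   [De Morgan]
≡ ¬¬C ∧ ¬¬¬B ∧ ¬¬C   [double negation]
≡ C ∧ ¬¬¬B ∧ ¬¬C   [double negation]
≡ C ∧ ¬B ∧ ¬¬C   [double negation]
≡ C ∧ ¬B ∧ C   [double negation]
≡ C ∧ ¬B   [simplify]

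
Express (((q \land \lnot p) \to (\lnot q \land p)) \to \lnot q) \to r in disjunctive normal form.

(p \land q) \lor r

(((q \land \lnot p) \to (\lnot q \land p)) \to \lnot q) \to r
≡ \lnot (((q \land \lnot p) \to (\lnot q \land p)) \to \lnot q) \lor r   [eliminate \to]
≡ \lnot (\lnot ((q \land \lnot p) \to (\lnot q \land p)) \lor \lnot q) \lor r   [eliminate \to]
≡ \lnot (\lnot (\lnot (q \land \lnot p) \lor (\lnot q \land p)) \lor \lnot q) \lor r   [eliminate \to]
≡ (\lnot \lnot (\lnot (q \land \lnot p) \lor (\lnot q \land p)) \land \lnot \lnot q) \lor r   [De Morgan]
≡ ((\lnot (q \land \lnot p) \lor (\lnot q \land p)) \land \lnot \lnot q) \lor r   [double negation]
≡ ((\lnot q \lor \lnot \lnot p \lor (\lnot q \land p)) \land \lnot \lnot q) \lor r   [De Morgan]
≡ ((\lnot q \lor p \lor (\lnot q \land p)) \land \lnot \lnot q) \lor r   [double negation]
≡ ((\lnot q \lor p \lor (\lnot q \land p)) \land q) \lor r   [double negation]
≡ (\lnot q \land q) \lor (p \land q) \lor (\lnot q \land p \land q) \lor r   [distribute \land over \lor]
≡ (p \land q) \lor r   [simplify]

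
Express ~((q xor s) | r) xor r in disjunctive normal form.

~((q xor s) | r) xor r
⇔ (~((q xor s) | r) & ~r) | (~~((q xor s) | r) & r)   [expand xor]
⇔ (~((q & ~s) | (~q & s) | r) & ~r) | (~~((q xor s) | r) & r)   [expand xor]
⇔ (~((q & ~s) | (~q & s) | r) & ~r) | (~~((q & ~s) | (~q & s) | r) & r)   [expand xor]
⇔ (~(q & ~s) & ~(~q & s) & ~r & ~r) | (~~((q & ~s) | (~q & s) | r) & r)   [De Morgan]
⇔ ((~q | ~~s) & ~(~q & s) & ~r & ~r) | (~~((q & ~s) | (~q & s) | r) & r)   [De Morgan]
⇔ ((~q | s) & ~(~q & s) & ~r & ~r) | (~~((q & ~s) | (~q & s) | r) & r)   [double negation]
⇔ ((~q | s) & (~~q | ~s) & ~r & ~r) | (~~((q & ~s) | (~q & s) | r) & r)   [De Morgan]
⇔ ((~q | s) & (q | ~s) & ~r & ~r) | (~~((q & ~s) | (~q & s) | r) & r)   [double negation]
⇔ ((~q | s) & (q | ~s) & ~r & ~r) | (((q & ~s) | (~q & s) | r) & r)   [double negation]
⇔ (~q & q & ~r & ~r) | (~q & ~s & ~r & ~r) | (s & q & ~r & ~r) | (s & ~s & ~r & ~r) | (q & ~s & r) | (~q & s & r) | (r & r)   [distribute & over |]
⇔ (~q & ~s & ~r) | (s & q & ~r) | r   [simplify]

(~q & ~s & ~r) | (s & q & ~r) | r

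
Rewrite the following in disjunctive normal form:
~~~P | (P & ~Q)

~P | (P & ~Q)

~~~P | (P & ~Q)
≡ ~P | (P & ~Q)   [double negation]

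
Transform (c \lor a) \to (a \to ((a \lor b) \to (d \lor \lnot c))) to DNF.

\lnot a \lor d \lor \lnot c

(c \lor a) \to (a \to ((a \lor b) \to (d \lor \lnot c)))
≡ \lnot (c \lor a) \lor (a \to ((a \lor b) \to (d \lor \lnot c)))   (eliminate \to)
≡ \lnot (c \lor a) \lor \lnot a \lor ((a \lor b) \to (d \lor \lnot c))   (eliminate \to)
≡ \lnot (c \lor a) \lor \lnot a \lor \lnot (a \lor b) \lor d \lor \lnot c   (eliminate \to)
≡ (\lnot c \land \lnot a) \lor \lnot a \lor \lnot (a \lor b) \lor d \lor \lnot c   (De Morgan)
≡ (\lnot c \land \lnot a) \lor \lnot a \lor (\lnot a \land \lnot b) \lor d \lor \lnot c   (De Morgan)
≡ \lnot a \lor d \lor \lnot c   (simplify)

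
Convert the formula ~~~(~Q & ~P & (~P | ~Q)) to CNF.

Q | P

~~~(~Q & ~P & (~P | ~Q))
⇔ ~(~Q & ~P & (~P | ~Q))   — double negation
⇔ ~~Q | ~~P | ~(~P | ~Q)   — De Morgan
⇔ Q | ~~P | ~(~P | ~Q)   — double negation
⇔ Q | P | ~(~P | ~Q)   — double negation
⇔ Q | P | (~~P & ~~Q)   — De Morgan
⇔ Q | P | (P & ~~Q)   — double negation
⇔ Q | P | (P & Q)   — double negation
⇔ (Q | P | P) & (Q | P | Q)   — distribute | over &
⇔ Q | P   — simplify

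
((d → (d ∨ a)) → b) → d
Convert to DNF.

((d → (d ∨ a)) → b) → d
≡ ¬((d → (d ∨ a)) → b) ∨ d   — eliminate →
≡ ¬(¬(d → (d ∨ a)) ∨ b) ∨ d   — eliminate →
≡ ¬(¬(¬d ∨ d ∨ a) ∨ b) ∨ d   — eliminate →
≡ (¬¬(¬d ∨ d ∨ a) ∧ ¬b) ∨ d   — De Morgan
≡ ((¬d ∨ d ∨ a) ∧ ¬b) ∨ d   — double negation
≡ (¬d ∧ ¬b) ∨ (d ∧ ¬b) ∨ (a ∧ ¬b) ∨ d   — distribute ∧ over ∨
≡ (¬d ∧ ¬b) ∨ (a ∧ ¬b) ∨ d   — simplify

(¬d ∧ ¬b) ∨ (a ∧ ¬b) ∨ d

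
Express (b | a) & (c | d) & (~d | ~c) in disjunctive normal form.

(b & c & ~d) | (b & d & ~c) | (a & c & ~d) | (a & d & ~c)

(b | a) & (c | d) & (~d | ~c)
⇔ (b & c & ~d) | (b & c & ~c) | (b & d & ~d) | (b & d & ~c) | (a & c & ~d) | (a & c & ~c) | (a & d & ~d) | (a & d & ~c)   [distribute & over |]
⇔ (b & c & ~d) | (b & d & ~c) | (a & c & ~d) | (a & d & ~c)   [simplify]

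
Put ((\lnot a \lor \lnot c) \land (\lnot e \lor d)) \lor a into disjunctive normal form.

((\lnot a \lor \lnot c) \land (\lnot e \lor d)) \lor a
≡ (\lnot a \land \lnot e) \lor (\lnot a \land d) \lor (\lnot c \land \lnot e) \lor (\lnot c \land d) \lor a   (distribute \land over \lor)

(\lnot a \land \lnot e) \lor (\lnot a \land d) \lor (\lnot c \land \lnot e) \lor (\lnot c \land d) \lor a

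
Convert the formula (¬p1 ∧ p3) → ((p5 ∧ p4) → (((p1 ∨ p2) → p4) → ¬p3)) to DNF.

p1 ∨ ¬p3 ∨ ¬p5 ∨ ¬p4

(¬p1 ∧ p3) → ((p5 ∧ p4) → (((p1 ∨ p2) → p4) → ¬p3))
= ¬(¬p1 ∧ p3) ∨ ((p5 ∧ p4) → (((p1 ∨ p2) → p4) → ¬p3))   (eliminate →)
= ¬(¬p1 ∧ p3) ∨ ¬(p5 ∧ p4) ∨ (((p1 ∨ p2) → p4) → ¬p3)   (eliminate →)
= ¬(¬p1 ∧ p3) ∨ ¬(p5 ∧ p4) ∨ ¬((p1 ∨ p2) → p4) ∨ ¬p3   (eliminate →)
= ¬(¬p1 ∧ p3) ∨ ¬(p5 ∧ p4) ∨ ¬(¬(p1 ∨ p2) ∨ p4) ∨ ¬p3   (eliminate →)
= ¬¬p1 ∨ ¬p3 ∨ ¬(p5 ∧ p4) ∨ ¬(¬(p1 ∨ p2) ∨ p4) ∨ ¬p3   (De Morgan)
= p1 ∨ ¬p3 ∨ ¬(p5 ∧ p4) ∨ ¬(¬(p1 ∨ p2) ∨ p4) ∨ ¬p3   (double negation)
= p1 ∨ ¬p3 ∨ ¬p5 ∨ ¬p4 ∨ ¬(¬(p1 ∨ p2) ∨ p4) ∨ ¬p3   (De Morgan)
= p1 ∨ ¬p3 ∨ ¬p5 ∨ ¬p4 ∨ (¬¬(p1 ∨ p2) ∧ ¬p4) ∨ ¬p3   (De Morgan)
= p1 ∨ ¬p3 ∨ ¬p5 ∨ ¬p4 ∨ ((p1 ∨ p2) ∧ ¬p4) ∨ ¬p3   (double negation)
= p1 ∨ ¬p3 ∨ ¬p5 ∨ ¬p4 ∨ (p1 ∧ ¬p4) ∨ (p2 ∧ ¬p4) ∨ ¬p3   (distribute ∧ over ∨)
= p1 ∨ ¬p3 ∨ ¬p5 ∨ ¬p4   (simplify)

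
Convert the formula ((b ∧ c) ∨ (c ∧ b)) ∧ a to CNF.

b ∧ c ∧ a

((b ∧ c) ∨ (c ∧ b)) ∧ a
= (b ∨ c) ∧ (b ∨ b) ∧ (c ∨ c) ∧ (c ∨ b) ∧ a
= b ∧ c ∧ a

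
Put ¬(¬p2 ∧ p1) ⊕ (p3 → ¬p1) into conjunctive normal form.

¬(¬p2 ∧ p1) ⊕ (p3 → ¬p1)
= (¬(¬p2 ∧ p1) ∨ (p3 → ¬p1)) ∧ ¬(¬(¬p2 ∧ p1) ∧ (p3 → ¬p1))   [expand ⊕]
= (¬(¬p2 ∧ p1) ∨ ¬p3 ∨ ¬p1) ∧ ¬(¬(¬p2 ∧ p1) ∧ (p3 → ¬p1))   [eliminate →]
= (¬(¬p2 ∧ p1) ∨ ¬p3 ∨ ¬p1) ∧ ¬(¬(¬p2 ∧ p1) ∧ (¬p3 ∨ ¬p1))   [eliminate →]
= (¬¬p2 ∨ ¬p1 ∨ ¬p3 ∨ ¬p1) ∧ ¬(¬(¬p2 ∧ p1) ∧ (¬p3 ∨ ¬p1))   [De Morgan]
= (p2 ∨ ¬p1 ∨ ¬p3 ∨ ¬p1) ∧ ¬(¬(¬p2 ∧ p1) ∧ (¬p3 ∨ ¬p1))   [double negation]
= (p2 ∨ ¬p1 ∨ ¬p3 ∨ ¬p1) ∧ (¬¬(¬p2 ∧ p1) ∨ ¬(¬p3 ∨ ¬p1))   [De Morgan]
= (p2 ∨ ¬p1 ∨ ¬p3 ∨ ¬p1) ∧ ((¬p2 ∧ p1) ∨ ¬(¬p3 ∨ ¬p1))   [double negation]
= (p2 ∨ ¬p1 ∨ ¬p3 ∨ ¬p1) ∧ ((¬p2 ∧ p1) ∨ (¬¬p3 ∧ ¬¬p1))   [De Morgan]
= (p2 ∨ ¬p1 ∨ ¬p3 ∨ ¬p1) ∧ ((¬p2 ∧ p1) ∨ (p3 ∧ ¬¬p1))   [double negation]
= (p2 ∨ ¬p1 ∨ ¬p3 ∨ ¬p1) ∧ ((¬p2 ∧ p1) ∨ (p3 ∧ p1))   [double negation]
= (p2 ∨ ¬p1 ∨ ¬p3 ∨ ¬p1) ∧ (¬p2 ∨ p3) ∧ (¬p2 ∨ p1) ∧ (p1 ∨ p3) ∧ (p1 ∨ p1)   [distribute ∨ over ∧]
= (p2 ∨ ¬p1 ∨ ¬p3) ∧ (¬p2 ∨ p3) ∧ p1   [simplify]

(p2 ∨ ¬p1 ∨ ¬p3) ∧ (¬p2 ∨ p3) ∧ p1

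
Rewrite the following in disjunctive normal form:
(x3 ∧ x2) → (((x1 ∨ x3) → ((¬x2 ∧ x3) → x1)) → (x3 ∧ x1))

(x3 ∧ x2) → (((x1 ∨ x3) → ((¬x2 ∧ x3) → x1)) → (x3 ∧ x1))
≡ ¬(x3 ∧ x2) ∨ (((x1 ∨ x3) → ((¬x2 ∧ x3) → x1)) → (x3 ∧ x1))   — eliminate →
≡ ¬(x3 ∧ x2) ∨ ¬((x1 ∨ x3) → ((¬x2 ∧ x3) → x1)) ∨ (x3 ∧ x1)   — eliminate →
≡ ¬(x3 ∧ x2) ∨ ¬(¬(x1 ∨ x3) ∨ ((¬x2 ∧ x3) → x1)) ∨ (x3 ∧ x1)   — eliminate →
≡ ¬(x3 ∧ x2) ∨ ¬(¬(x1 ∨ x3) ∨ ¬(¬x2 ∧ x3) ∨ x1) ∨ (x3 ∧ x1)   — eliminate →
≡ ¬x3 ∨ ¬x2 ∨ ¬(¬(x1 ∨ x3) ∨ ¬(¬x2 ∧ x3) ∨ x1) ∨ (x3 ∧ x1)   — De Morgan
≡ ¬x3 ∨ ¬x2 ∨ (¬¬(x1 ∨ x3) ∧ ¬¬(¬x2 ∧ x3) ∧ ¬x1) ∨ (x3 ∧ x1)   — De Morgan
≡ ¬x3 ∨ ¬x2 ∨ ((x1 ∨ x3) ∧ ¬¬(¬x2 ∧ x3) ∧ ¬x1) ∨ (x3 ∧ x1)   — double negation
≡ ¬x3 ∨ ¬x2 ∨ ((x1 ∨ x3) ∧ ¬x2 ∧ x3 ∧ ¬x1) ∨ (x3 ∧ x1)   — double negation
≡ ¬x3 ∨ ¬x2 ∨ (x1 ∧ ¬x2 ∧ x3 ∧ ¬x1) ∨ (x3 ∧ ¬x2 ∧ x3 ∧ ¬x1) ∨ (x3 ∧ x1)   — distribute ∧ over ∨
≡ ¬x3 ∨ ¬x2 ∨ (x3 ∧ x1)   — simplify

¬x3 ∨ ¬x2 ∨ (x3 ∧ x1)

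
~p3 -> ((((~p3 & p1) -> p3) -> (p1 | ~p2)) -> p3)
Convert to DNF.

p3 | (~p1 & p2)

~p3 -> ((((~p3 & p1) -> p3) -> (p1 | ~p2)) -> p3)
≡ ~~p3 | ((((~p3 & p1) -> p3) -> (p1 | ~p2)) -> p3)   [eliminate ->]
≡ ~~p3 | ~(((~p3 & p1) -> p3) -> (p1 | ~p2)) | p3   [eliminate ->]
≡ ~~p3 | ~(~((~p3 & p1) -> p3) | p1 | ~p2) | p3   [eliminate ->]
≡ ~~p3 | ~(~(~(~p3 & p1) | p3) | p1 | ~p2) | p3   [eliminate ->]
≡ p3 | ~(~(~(~p3 & p1) | p3) | p1 | ~p2) | p3   [double negation]
≡ p3 | (~~(~(~p3 & p1) | p3) & ~p1 & ~~p2) | p3   [De Morgan]
≡ p3 | ((~(~p3 & p1) | p3) & ~p1 & ~~p2) | p3   [double negation]
≡ p3 | ((~~p3 | ~p1 | p3) & ~p1 & ~~p2) | p3   [De Morgan]
≡ p3 | ((p3 | ~p1 | p3) & ~p1 & ~~p2) | p3   [double negation]
≡ p3 | ((p3 | ~p1 | p3) & ~p1 & p2) | p3   [double negation]
≡ p3 | (p3 & ~p1 & p2) | (~p1 & ~p1 & p2) | (p3 & ~p1 & p2) | p3   [distribute & over |]
≡ p3 | (~p1 & p2)   [simplify]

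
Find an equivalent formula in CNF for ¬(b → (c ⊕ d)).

¬(b → (c ⊕ d))
= ¬(¬b ∨ (c ⊕ d))   (eliminate →)
= ¬(¬b ∨ ((c ∨ d) ∧ ¬(c ∧ d)))   (expand ⊕)
= ¬¬b ∧ ¬((c ∨ d) ∧ ¬(c ∧ d))   (De Morgan)
= b ∧ ¬((c ∨ d) ∧ ¬(c ∧ d))   (double negation)
= b ∧ (¬(c ∨ d) ∨ ¬¬(c ∧ d))   (De Morgan)
= b ∧ ((¬c ∧ ¬d) ∨ ¬¬(c ∧ d))   (De Morgan)
= b ∧ ((¬c ∧ ¬d) ∨ (c ∧ d))   (double negation)
= b ∧ (¬c ∨ c) ∧ (¬c ∨ d) ∧ (¬d ∨ c) ∧ (¬d ∨ d)   (distribute ∨ over ∧)
= b ∧ (¬c ∨ d) ∧ (¬d ∨ c)   (simplify)

b ∧ (¬c ∨ d) ∧ (¬d ∨ c)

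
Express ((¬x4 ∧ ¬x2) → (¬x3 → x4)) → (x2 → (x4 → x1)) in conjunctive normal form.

((¬x4 ∧ ¬x2) → (¬x3 → x4)) → (x2 → (x4 → x1))
≡ ¬((¬x4 ∧ ¬x2) → (¬x3 → x4)) ∨ (x2 → (x4 → x1))
≡ ¬(¬(¬x4 ∧ ¬x2) ∨ (¬x3 → x4)) ∨ (x2 → (x4 → x1))
≡ ¬(¬(¬x4 ∧ ¬x2) ∨ ¬¬x3 ∨ x4) ∨ (x2 → (x4 → x1))
≡ ¬(¬(¬x4 ∧ ¬x2) ∨ ¬¬x3 ∨ x4) ∨ ¬x2 ∨ (x4 → x1)
≡ ¬(¬(¬x4 ∧ ¬x2) ∨ ¬¬x3 ∨ x4) ∨ ¬x2 ∨ ¬x4 ∨ x1
≡ (¬¬(¬x4 ∧ ¬x2) ∧ ¬¬¬x3 ∧ ¬x4) ∨ ¬x2 ∨ ¬x4 ∨ x1
≡ (¬x4 ∧ ¬x2 ∧ ¬¬¬x3 ∧ ¬x4) ∨ ¬x2 ∨ ¬x4 ∨ x1
≡ (¬x4 ∧ ¬x2 ∧ ¬x3 ∧ ¬x4) ∨ ¬x2 ∨ ¬x4 ∨ x1
≡ (¬x4 ∨ ¬x2 ∨ ¬x4 ∨ x1) ∧ (¬x2 ∨ ¬x2 ∨ ¬x4 ∨ x1) ∧ (¬x3 ∨ ¬x2 ∨ ¬x4 ∨ x1) ∧ (¬x4 ∨ ¬x2 ∨ ¬x4 ∨ x1)
≡ ¬x4 ∨ ¬x2 ∨ x1

¬x4 ∨ ¬x2 ∨ x1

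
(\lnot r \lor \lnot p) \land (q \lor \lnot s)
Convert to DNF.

(\lnot r \lor \lnot p) \land (q \lor \lnot s)
= (\lnot r \land q) \lor (\lnot r \land \lnot s) \lor (\lnot p \land q) \lor (\lnot p \land \lnot s)   (distribute \land over \lor)

(\lnot r \land q) \lor (\lnot r \land \lnot s) \lor (\lnot p \land q) \lor (\lnot p \land \lnot s)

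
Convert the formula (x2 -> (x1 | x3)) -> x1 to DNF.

(x2 -> (x1 | x3)) -> x1
≡ ~(x2 -> (x1 | x3)) | x1   — eliminate ->
≡ ~(~x2 | x1 | x3) | x1   — eliminate ->
≡ (~~x2 & ~x1 & ~x3) | x1   — De Morgan
≡ (x2 & ~x1 & ~x3) | x1   — double negation

(x2 & ~x1 & ~x3) | x1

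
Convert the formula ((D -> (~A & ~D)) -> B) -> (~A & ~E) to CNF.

((D -> (~A & ~D)) -> B) -> (~A & ~E)
= ~((D -> (~A & ~D)) -> B) | (~A & ~E)   [eliminate ->]
= ~(~(D -> (~A & ~D)) | B) | (~A & ~E)   [eliminate ->]
= ~(~(~D | (~A & ~D)) | B) | (~A & ~E)   [eliminate ->]
= (~~(~D | (~A & ~D)) & ~B) | (~A & ~E)   [De Morgan]
= ((~D | (~A & ~D)) & ~B) | (~A & ~E)   [double negation]
= (~D | ~A | ~A) & (~D | ~A | ~E) & (~D | ~D | ~A) & (~D | ~D | ~E) & (~B | ~A) & (~B | ~E)   [distribute | over &]
= (~D | ~A) & (~D | ~E) & (~B | ~A) & (~B | ~E)   [simplify]

(~D | ~A) & (~D | ~E) & (~B | ~A) & (~B | ~E)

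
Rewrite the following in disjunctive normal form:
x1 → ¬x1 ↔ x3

x1 → ¬x1 ↔ x3
≡ ((x1 → ¬x1) → x3) ∧ (x3 → (x1 → ¬x1))   (eliminate ↔)
≡ (¬(x1 → ¬x1) ∨ x3) ∧ (x3 → (x1 → ¬x1))   (eliminate →)
≡ (¬(¬x1 ∨ ¬x1) ∨ x3) ∧ (x3 → (x1 → ¬x1))   (eliminate →)
≡ (¬(¬x1 ∨ ¬x1) ∨ x3) ∧ (¬x3 ∨ (x1 → ¬x1))   (eliminate →)
≡ (¬(¬x1 ∨ ¬x1) ∨ x3) ∧ (¬x3 ∨ ¬x1 ∨ ¬x1)   (eliminate →)
≡ (¬¬x1 ∧ ¬¬x1 ∨ x3) ∧ (¬x3 ∨ ¬x1 ∨ ¬x1)   (De Morgan)
≡ (x1 ∧ ¬¬x1 ∨ x3) ∧ (¬x3 ∨ ¬x1 ∨ ¬x1)   (double negation)
≡ (x1 ∧ x1 ∨ x3) ∧ (¬x3 ∨ ¬x1 ∨ ¬x1)   (double negation)
≡ x1 ∧ x1 ∧ ¬x3 ∨ x1 ∧ x1 ∧ ¬x1 ∨ x1 ∧ x1 ∧ ¬x1 ∨ x3 ∧ ¬x3 ∨ x3 ∧ ¬x1 ∨ x3 ∧ ¬x1   (distribute ∧ over ∨)
≡ x1 ∧ ¬x3 ∨ x3 ∧ ¬x1   (simplify)

x1 ∧ ¬x3 ∨ x3 ∧ ¬x1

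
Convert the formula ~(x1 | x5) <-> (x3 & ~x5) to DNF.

~(x1 | x5) <-> (x3 & ~x5)
≡ (~(x1 | x5) -> (x3 & ~x5)) & ((x3 & ~x5) -> ~(x1 | x5))   — eliminate <->
≡ (~~(x1 | x5) | (x3 & ~x5)) & ((x3 & ~x5) -> ~(x1 | x5))   — eliminate ->
≡ (~~(x1 | x5) | (x3 & ~x5)) & (~(x3 & ~x5) | ~(x1 | x5))   — eliminate ->
≡ (x1 | x5 | (x3 & ~x5)) & (~(x3 & ~x5) | ~(x1 | x5))   — double negation
≡ (x1 | x5 | (x3 & ~x5)) & (~x3 | ~~x5 | ~(x1 | x5))   — De Morgan
≡ (x1 | x5 | (x3 & ~x5)) & (~x3 | x5 | ~(x1 | x5))   — double negation
≡ (x1 | x5 | (x3 & ~x5)) & (~x3 | x5 | (~x1 & ~x5))   — De Morgan
≡ (x1 & ~x3) | (x1 & x5) | (x1 & ~x1 & ~x5) | (x5 & ~x3) | (x5 & x5) | (x5 & ~x1 & ~x5) | (x3 & ~x5 & ~x3) | (x3 & ~x5 & x5) | (x3 & ~x5 & ~x1 & ~x5)   — distribute & over |
≡ (x1 & ~x3) | x5 | (x3 & ~x5 & ~x1)   — simplify

(x1 & ~x3) | x5 | (x3 & ~x5 & ~x1)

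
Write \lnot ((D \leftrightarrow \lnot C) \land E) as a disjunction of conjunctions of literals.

\lnot ((D \leftrightarrow \lnot C) \land E)
≡ \lnot ((D \to \lnot C) \land (\lnot C \to D) \land E)   (eliminate \leftrightarrow)
≡ \lnot ((\lnot D \lor \lnot C) \land (\lnot C \to D) \land E)   (eliminate \to)
≡ \lnot ((\lnot D \lor \lnot C) \land (\lnot \lnot C \lor D) \land E)   (eliminate \to)
≡ \lnot (\lnot D \lor \lnot C) \lor \lnot (\lnot \lnot C \lor D) \lor \lnot E   (De Morgan)
≡ (\lnot \lnot D \land \lnot \lnot C) \lor \lnot (\lnot \lnot C \lor D) \lor \lnot E   (De Morgan)
≡ (D \land \lnot \lnot C) \lor \lnot (\lnot \lnot C \lor D) \lor \lnot E   (double negation)
≡ (D \land C) \lor \lnot (\lnot \lnot C \lor D) \lor \lnot E   (double negation)
≡ (D \land C) \lor (\lnot \lnot \lnot C \land \lnot D) \lor \lnot E   (De Morgan)
≡ (D \land C) \lor (\lnot C \land \lnot D) \lor \lnot E   (double negation)

(D \land C) \lor (\lnot C \land \lnot D) \lor \lnot E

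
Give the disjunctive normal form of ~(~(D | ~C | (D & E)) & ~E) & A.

~(~(D | ~C | (D & E)) & ~E) & A
≡ (~~(D | ~C | (D & E)) | ~~E) & A
≡ (D | ~C | (D & E) | ~~E) & A
≡ (D | ~C | (D & E) | E) & A
≡ (D & A) | (~C & A) | (D & E & A) | (E & A)
≡ (D & A) | (~C & A) | (E & A)

(D & A) | (~C & A) | (E & A)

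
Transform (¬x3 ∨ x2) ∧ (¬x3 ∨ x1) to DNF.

(¬x3 ∨ x2) ∧ (¬x3 ∨ x1)
≡ (¬x3 ∧ ¬x3) ∨ (¬x3 ∧ x1) ∨ (x2 ∧ ¬x3) ∨ (x2 ∧ x1)
≡ ¬x3 ∨ (x2 ∧ x1)

¬x3 ∨ (x2 ∧ x1)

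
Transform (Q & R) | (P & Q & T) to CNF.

Q & (R | P) & (R | T)

(Q & R) | (P & Q & T)
≡ (Q | P) & (Q | Q) & (Q | T) & (R | P) & (R | Q) & (R | T)   [distribute | over &]
≡ Q & (R | P) & (R | T)   [simplify]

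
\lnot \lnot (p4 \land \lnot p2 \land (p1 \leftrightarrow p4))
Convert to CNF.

p4 \land \lnot p2 \land (\lnot p4 \lor p1)

\lnot \lnot (p4 \land \lnot p2 \land (p1 \leftrightarrow p4))
≡ \lnot \lnot (p4 \land \lnot p2 \land (p1 \to p4) \land (p4 \to p1))   [eliminate \leftrightarrow]
≡ \lnot \lnot (p4 \land \lnot p2 \land (\lnot p1 \lor p4) \land (p4 \to p1))   [eliminate \to]
≡ \lnot \lnot (p4 \land \lnot p2 \land (\lnot p1 \lor p4) \land (\lnot p4 \lor p1))   [eliminate \to]
≡ p4 \land \lnot p2 \land (\lnot p1 \lor p4) \land (\lnot p4 \lor p1)   [double negation]
≡ p4 \land \lnot p2 \land (\lnot p4 \lor p1)   [simplify]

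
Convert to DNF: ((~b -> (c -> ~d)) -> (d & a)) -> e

(b & ~a) | (~c & ~a) | ~d | e

((~b -> (c -> ~d)) -> (d & a)) -> e
⇔ ~((~b -> (c -> ~d)) -> (d & a)) | e   (eliminate ->)
⇔ ~(~(~b -> (c -> ~d)) | (d & a)) | e   (eliminate ->)
⇔ ~(~(~~b | (c -> ~d)) | (d & a)) | e   (eliminate ->)
⇔ ~(~(~~b | ~c | ~d) | (d & a)) | e   (eliminate ->)
⇔ (~~(~~b | ~c | ~d) & ~(d & a)) | e   (De Morgan)
⇔ ((~~b | ~c | ~d) & ~(d & a)) | e   (double negation)
⇔ ((b | ~c | ~d) & ~(d & a)) | e   (double negation)
⇔ ((b | ~c | ~d) & (~d | ~a)) | e   (De Morgan)
⇔ (b & ~d) | (b & ~a) | (~c & ~d) | (~c & ~a) | (~d & ~d) | (~d & ~a) | e   (distribute & over |)
⇔ (b & ~a) | (~c & ~a) | ~d | e   (simplify)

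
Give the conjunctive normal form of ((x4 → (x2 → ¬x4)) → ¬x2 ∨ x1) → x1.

((x4 → (x2 → ¬x4)) → ¬x2 ∨ x1) → x1
= ¬((x4 → (x2 → ¬x4)) → ¬x2 ∨ x1) ∨ x1
= ¬(¬(x4 → (x2 → ¬x4)) ∨ ¬x2 ∨ x1) ∨ x1
= ¬(¬(¬x4 ∨ (x2 → ¬x4)) ∨ ¬x2 ∨ x1) ∨ x1
= ¬(¬(¬x4 ∨ ¬x2 ∨ ¬x4) ∨ ¬x2 ∨ x1) ∨ x1
= ¬¬(¬x4 ∨ ¬x2 ∨ ¬x4) ∧ ¬¬x2 ∧ ¬x1 ∨ x1
= (¬x4 ∨ ¬x2 ∨ ¬x4) ∧ ¬¬x2 ∧ ¬x1 ∨ x1
= (¬x4 ∨ ¬x2 ∨ ¬x4) ∧ x2 ∧ ¬x1 ∨ x1
= (¬x4 ∨ ¬x2 ∨ ¬x4 ∨ x1) ∧ (x2 ∨ x1) ∧ (¬x1 ∨ x1)
= (¬x4 ∨ ¬x2 ∨ x1) ∧ (x2 ∨ x1)

(¬x4 ∨ ¬x2 ∨ x1) ∧ (x2 ∨ x1)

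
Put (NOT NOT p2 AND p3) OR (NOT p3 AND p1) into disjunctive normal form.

(p2 AND p3) OR (NOT p3 AND p1)

(NOT NOT p2 AND p3) OR (NOT p3 AND p1)
≡ (p2 AND p3) OR (NOT p3 AND p1)   [double negation]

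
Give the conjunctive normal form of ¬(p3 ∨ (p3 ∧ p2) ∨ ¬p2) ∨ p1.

(¬p3 ∨ p1) ∧ (p2 ∨ p1)

¬(p3 ∨ (p3 ∧ p2) ∨ ¬p2) ∨ p1
= (¬p3 ∧ ¬(p3 ∧ p2) ∧ ¬¬p2) ∨ p1   [De Morgan]
= (¬p3 ∧ (¬p3 ∨ ¬p2) ∧ ¬¬p2) ∨ p1   [De Morgan]
= (¬p3 ∧ (¬p3 ∨ ¬p2) ∧ p2) ∨ p1   [double negation]
= (¬p3 ∨ p1) ∧ (¬p3 ∨ ¬p2 ∨ p1) ∧ (p2 ∨ p1)   [distribute ∨ over ∧]
= (¬p3 ∨ p1) ∧ (p2 ∨ p1)   [simplify]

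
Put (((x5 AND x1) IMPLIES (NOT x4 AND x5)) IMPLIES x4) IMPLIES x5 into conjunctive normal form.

NOT x4 OR x5

(((x5 AND x1) IMPLIES (NOT x4 AND x5)) IMPLIES x4) IMPLIES x5
⇔ NOT (((x5 AND x1) IMPLIES (NOT x4 AND x5)) IMPLIES x4) OR x5
⇔ NOT (NOT ((x5 AND x1) IMPLIES (NOT x4 AND x5)) OR x4) OR x5
⇔ NOT (NOT (NOT (x5 AND x1) OR (NOT x4 AND x5)) OR x4) OR x5
⇔ (NOT NOT (NOT (x5 AND x1) OR (NOT x4 AND x5)) AND NOT x4) OR x5
⇔ ((NOT (x5 AND x1) OR (NOT x4 AND x5)) AND NOT x4) OR x5
⇔ ((NOT x5 OR NOT x1 OR (NOT x4 AND x5)) AND NOT x4) OR x5
⇔ (NOT x5 OR NOT x1 OR NOT x4 OR x5) AND (NOT x5 OR NOT x1 OR x5 OR x5) AND (NOT x4 OR x5)
⇔ NOT x4 OR x5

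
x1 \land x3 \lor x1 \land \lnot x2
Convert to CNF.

x1 \land (x3 \lor \lnot x2)

x1 \land x3 \lor x1 \land \lnot x2
= (x1 \lor x1) \land (x1 \lor \lnot x2) \land (x3 \lor x1) \land (x3 \lor \lnot x2)   — distribute \lor over \land
= x1 \land (x3 \lor \lnot x2)   — simplify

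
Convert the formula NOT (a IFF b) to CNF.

NOT (a IFF b)
≡ NOT ((a IMPLIES b) AND (b IMPLIES a))   — eliminate IFF
≡ NOT ((NOT a OR b) AND (b IMPLIES a))   — eliminate IMPLIES
≡ NOT ((NOT a OR b) AND (NOT b OR a))   — eliminate IMPLIES
≡ NOT (NOT a OR b) OR NOT (NOT b OR a)   — De Morgan
≡ (NOT NOT a AND NOT b) OR NOT (NOT b OR a)   — De Morgan
≡ (a AND NOT b) OR NOT (NOT b OR a)   — double negation
≡ (a AND NOT b) OR (NOT NOT b AND NOT a)   — De Morgan
≡ (a AND NOT b) OR (b AND NOT a)   — double negation
≡ (a OR b) AND (a OR NOT a) AND (NOT b OR b) AND (NOT b OR NOT a)   — distribute OR over AND
≡ (a OR b) AND (NOT b OR NOT a)   — simplify

(a OR b) AND (NOT b OR NOT a)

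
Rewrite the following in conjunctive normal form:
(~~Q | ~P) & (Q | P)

(Q | ~P) & (Q | P)

(~~Q | ~P) & (Q | P)
⇔ (Q | ~P) & (Q | P)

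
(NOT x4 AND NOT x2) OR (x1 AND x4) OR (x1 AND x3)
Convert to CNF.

(NOT x4 AND NOT x2) OR (x1 AND x4) OR (x1 AND x3)
≡ (NOT x4 OR x1 OR x1) AND (NOT x4 OR x1 OR x3) AND (NOT x4 OR x4 OR x1) AND (NOT x4 OR x4 OR x3) AND (NOT x2 OR x1 OR x1) AND (NOT x2 OR x1 OR x3) AND (NOT x2 OR x4 OR x1) AND (NOT x2 OR x4 OR x3)   [distribute OR over AND]
≡ (NOT x4 OR x1) AND (NOT x2 OR x1) AND (NOT x2 OR x4 OR x3)   [simplify]

(NOT x4 OR x1) AND (NOT x2 OR x1) AND (NOT x2 OR x4 OR x3)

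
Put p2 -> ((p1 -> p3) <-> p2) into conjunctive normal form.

~p2 | ~p1 | p3

p2 -> ((p1 -> p3) <-> p2)
≡ ~p2 | ((p1 -> p3) <-> p2)
≡ ~p2 | (((p1 -> p3) -> p2) & (p2 -> (p1 -> p3)))
≡ ~p2 | ((~(p1 -> p3) | p2) & (p2 -> (p1 -> p3)))
≡ ~p2 | ((~(~p1 | p3) | p2) & (p2 -> (p1 -> p3)))
≡ ~p2 | ((~(~p1 | p3) | p2) & (~p2 | (p1 -> p3)))
≡ ~p2 | ((~(~p1 | p3) | p2) & (~p2 | ~p1 | p3))
≡ ~p2 | (((~~p1 & ~p3) | p2) & (~p2 | ~p1 | p3))
≡ ~p2 | (((p1 & ~p3) | p2) & (~p2 | ~p1 | p3))
≡ (~p2 | p1 | p2) & (~p2 | ~p3 | p2) & (~p2 | ~p2 | ~p1 | p3)
≡ ~p2 | ~p1 | p3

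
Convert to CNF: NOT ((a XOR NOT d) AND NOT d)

NOT ((a XOR NOT d) AND NOT d)
≡ NOT ((a OR NOT d) AND NOT (a AND NOT d) AND NOT d)   (expand XOR)
≡ NOT (a OR NOT d) OR NOT NOT (a AND NOT d) OR NOT NOT d   (De Morgan)
≡ (NOT a AND NOT NOT d) OR NOT NOT (a AND NOT d) OR NOT NOT d   (De Morgan)
≡ (NOT a AND d) OR NOT NOT (a AND NOT d) OR NOT NOT d   (double negation)
≡ (NOT a AND d) OR (a AND NOT d) OR NOT NOT d   (double negation)
≡ (NOT a AND d) OR (a AND NOT d) OR d   (double negation)
≡ (NOT a OR a OR d) AND (NOT a OR NOT d OR d) AND (d OR a OR d) AND (d OR NOT d OR d)   (distribute OR over AND)
≡ d OR a   (simplify)

d OR a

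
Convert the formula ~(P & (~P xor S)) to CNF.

~(P & (~P xor S))
≡ ~(P & (~P | S) & ~(~P & S))   [expand xor]
≡ ~P | ~(~P | S) | ~~(~P & S)   [De Morgan]
≡ ~P | (~~P & ~S) | ~~(~P & S)   [De Morgan]
≡ ~P | (P & ~S) | ~~(~P & S)   [double negation]
≡ ~P | (P & ~S) | (~P & S)   [double negation]
≡ (~P | P | ~P) & (~P | P | S) & (~P | ~S | ~P) & (~P | ~S | S)   [distribute | over &]
≡ ~P | ~S   [simplify]

~P | ~S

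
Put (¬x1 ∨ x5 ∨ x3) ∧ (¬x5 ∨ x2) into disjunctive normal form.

(¬x1 ∨ x5 ∨ x3) ∧ (¬x5 ∨ x2)
≡ ¬x1 ∧ ¬x5 ∨ ¬x1 ∧ x2 ∨ x5 ∧ ¬x5 ∨ x5 ∧ x2 ∨ x3 ∧ ¬x5 ∨ x3 ∧ x2   (distribute ∧ over ∨)
≡ ¬x1 ∧ ¬x5 ∨ ¬x1 ∧ x2 ∨ x5 ∧ x2 ∨ x3 ∧ ¬x5 ∨ x3 ∧ x2   (simplify)

¬x1 ∧ ¬x5 ∨ ¬x1 ∧ x2 ∨ x5 ∧ x2 ∨ x3 ∧ ¬x5 ∨ x3 ∧ x2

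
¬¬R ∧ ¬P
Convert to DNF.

¬¬R ∧ ¬P
≡ R ∧ ¬P   [double negation]

R ∧ ¬P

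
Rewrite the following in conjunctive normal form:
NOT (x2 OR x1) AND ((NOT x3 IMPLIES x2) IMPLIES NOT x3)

NOT x2 AND NOT x1 AND NOT x3

NOT (x2 OR x1) AND ((NOT x3 IMPLIES x2) IMPLIES NOT x3)
≡ NOT (x2 OR x1) AND (NOT (NOT x3 IMPLIES x2) OR NOT x3)   (eliminate IMPLIES)
≡ NOT (x2 OR x1) AND (NOT (NOT NOT x3 OR x2) OR NOT x3)   (eliminate IMPLIES)
≡ NOT x2 AND NOT x1 AND (NOT (NOT NOT x3 OR x2) OR NOT x3)   (De Morgan)
≡ NOT x2 AND NOT x1 AND ((NOT NOT NOT x3 AND NOT x2) OR NOT x3)   (De Morgan)
≡ NOT x2 AND NOT x1 AND ((NOT x3 AND NOT x2) OR NOT x3)   (double negation)
≡ NOT x2 AND NOT x1 AND (NOT x3 OR NOT x3) AND (NOT x2 OR NOT x3)   (distribute OR over AND)
≡ NOT x2 AND NOT x1 AND NOT x3   (simplify)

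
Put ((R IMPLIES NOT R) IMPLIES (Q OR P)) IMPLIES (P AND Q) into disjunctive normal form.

(NOT R AND NOT Q AND NOT P) OR (P AND Q)

((R IMPLIES NOT R) IMPLIES (Q OR P)) IMPLIES (P AND Q)
≡ NOT ((R IMPLIES NOT R) IMPLIES (Q OR P)) OR (P AND Q)   [eliminate IMPLIES]
≡ NOT (NOT (R IMPLIES NOT R) OR Q OR P) OR (P AND Q)   [eliminate IMPLIES]
≡ NOT (NOT (NOT R OR NOT R) OR Q OR P) OR (P AND Q)   [eliminate IMPLIES]
≡ (NOT NOT (NOT R OR NOT R) AND NOT Q AND NOT P) OR (P AND Q)   [De Morgan]
≡ ((NOT R OR NOT R) AND NOT Q AND NOT P) OR (P AND Q)   [double negation]
≡ (NOT R AND NOT Q AND NOT P) OR (NOT R AND NOT Q AND NOT P) OR (P AND Q)   [distribute AND over OR]
≡ (NOT R AND NOT Q AND NOT P) OR (P AND Q)   [simplify]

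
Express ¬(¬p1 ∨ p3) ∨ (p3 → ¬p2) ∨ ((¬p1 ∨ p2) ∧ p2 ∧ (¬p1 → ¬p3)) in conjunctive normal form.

p1 ∨ ¬p3 ∨ ¬p2

¬(¬p1 ∨ p3) ∨ (p3 → ¬p2) ∨ ((¬p1 ∨ p2) ∧ p2 ∧ (¬p1 → ¬p3))
≡ ¬(¬p1 ∨ p3) ∨ ¬p3 ∨ ¬p2 ∨ ((¬p1 ∨ p2) ∧ p2 ∧ (¬p1 → ¬p3))   (eliminate →)
≡ ¬(¬p1 ∨ p3) ∨ ¬p3 ∨ ¬p2 ∨ ((¬p1 ∨ p2) ∧ p2 ∧ (¬¬p1 ∨ ¬p3))   (eliminate →)
≡ (¬¬p1 ∧ ¬p3) ∨ ¬p3 ∨ ¬p2 ∨ ((¬p1 ∨ p2) ∧ p2 ∧ (¬¬p1 ∨ ¬p3))   (De Morgan)
≡ (p1 ∧ ¬p3) ∨ ¬p3 ∨ ¬p2 ∨ ((¬p1 ∨ p2) ∧ p2 ∧ (¬¬p1 ∨ ¬p3))   (double negation)
≡ (p1 ∧ ¬p3) ∨ ¬p3 ∨ ¬p2 ∨ ((¬p1 ∨ p2) ∧ p2 ∧ (p1 ∨ ¬p3))   (double negation)
≡ (p1 ∨ ¬p3 ∨ ¬p2 ∨ ¬p1 ∨ p2) ∧ (p1 ∨ ¬p3 ∨ ¬p2 ∨ p2) ∧ (p1 ∨ ¬p3 ∨ ¬p2 ∨ p1 ∨ ¬p3) ∧ (¬p3 ∨ ¬p3 ∨ ¬p2 ∨ ¬p1 ∨ p2) ∧ (¬p3 ∨ ¬p3 ∨ ¬p2 ∨ p2) ∧ (¬p3 ∨ ¬p3 ∨ ¬p2 ∨ p1 ∨ ¬p3)   (distribute ∨ over ∧)
≡ p1 ∨ ¬p3 ∨ ¬p2   (simplify)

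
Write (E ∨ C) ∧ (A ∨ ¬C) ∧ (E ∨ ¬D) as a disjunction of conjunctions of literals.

(E ∧ A) ∨ (E ∧ ¬C) ∨ (C ∧ A ∧ ¬D)

(E ∨ C) ∧ (A ∨ ¬C) ∧ (E ∨ ¬D)
= (E ∧ A ∧ E) ∨ (E ∧ A ∧ ¬D) ∨ (E ∧ ¬C ∧ E) ∨ (E ∧ ¬C ∧ ¬D) ∨ (C ∧ A ∧ E) ∨ (C ∧ A ∧ ¬D) ∨ (C ∧ ¬C ∧ E) ∨ (C ∧ ¬C ∧ ¬D)   — distribute ∧ over ∨
= (E ∧ A) ∨ (E ∧ ¬C) ∨ (C ∧ A ∧ ¬D)   — simplify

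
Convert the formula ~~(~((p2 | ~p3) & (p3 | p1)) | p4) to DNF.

(~p2 & p3) | (~p3 & ~p1) | p4

~~(~((p2 | ~p3) & (p3 | p1)) | p4)
≡ ~((p2 | ~p3) & (p3 | p1)) | p4   [double negation]
≡ ~(p2 | ~p3) | ~(p3 | p1) | p4   [De Morgan]
≡ (~p2 & ~~p3) | ~(p3 | p1) | p4   [De Morgan]
≡ (~p2 & p3) | ~(p3 | p1) | p4   [double negation]
≡ (~p2 & p3) | (~p3 & ~p1) | p4   [De Morgan]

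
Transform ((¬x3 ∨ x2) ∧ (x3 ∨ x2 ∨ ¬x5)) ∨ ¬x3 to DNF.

((¬x3 ∨ x2) ∧ (x3 ∨ x2 ∨ ¬x5)) ∨ ¬x3
≡ (¬x3 ∧ x3) ∨ (¬x3 ∧ x2) ∨ (¬x3 ∧ ¬x5) ∨ (x2 ∧ x3) ∨ (x2 ∧ x2) ∨ (x2 ∧ ¬x5) ∨ ¬x3
≡ x2 ∨ ¬x3

x2 ∨ ¬x3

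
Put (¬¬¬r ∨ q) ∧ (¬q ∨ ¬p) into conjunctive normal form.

(¬r ∨ q) ∧ (¬q ∨ ¬p)

(¬¬¬r ∨ q) ∧ (¬q ∨ ¬p)
≡ (¬r ∨ q) ∧ (¬q ∨ ¬p)   [double negation]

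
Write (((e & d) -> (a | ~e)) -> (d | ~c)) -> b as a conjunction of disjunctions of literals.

(~d | b) & (c | b)

(((e & d) -> (a | ~e)) -> (d | ~c)) -> b
≡ ~(((e & d) -> (a | ~e)) -> (d | ~c)) | b   [eliminate ->]
≡ ~(~((e & d) -> (a | ~e)) | d | ~c) | b   [eliminate ->]
≡ ~(~(~(e & d) | a | ~e) | d | ~c) | b   [eliminate ->]
≡ (~~(~(e & d) | a | ~e) & ~d & ~~c) | b   [De Morgan]
≡ ((~(e & d) | a | ~e) & ~d & ~~c) | b   [double negation]
≡ ((~e | ~d | a | ~e) & ~d & ~~c) | b   [De Morgan]
≡ ((~e | ~d | a | ~e) & ~d & c) | b   [double negation]
≡ (~e | ~d | a | ~e | b) & (~d | b) & (c | b)   [distribute | over &]
≡ (~d | b) & (c | b)   [simplify]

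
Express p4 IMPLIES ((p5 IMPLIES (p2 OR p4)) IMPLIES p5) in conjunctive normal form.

p4 IMPLIES ((p5 IMPLIES (p2 OR p4)) IMPLIES p5)
≡ NOT p4 OR ((p5 IMPLIES (p2 OR p4)) IMPLIES p5)   — eliminate IMPLIES
≡ NOT p4 OR NOT (p5 IMPLIES (p2 OR p4)) OR p5   — eliminate IMPLIES
≡ NOT p4 OR NOT (NOT p5 OR p2 OR p4) OR p5   — eliminate IMPLIES
≡ NOT p4 OR (NOT NOT p5 AND NOT p2 AND NOT p4) OR p5   — De Morgan
≡ NOT p4 OR (p5 AND NOT p2 AND NOT p4) OR p5   — double negation
≡ (NOT p4 OR p5 OR p5) AND (NOT p4 OR NOT p2 OR p5) AND (NOT p4 OR NOT p4 OR p5)   — distribute OR over AND
≡ NOT p4 OR p5   — simplify

NOT p4 OR p5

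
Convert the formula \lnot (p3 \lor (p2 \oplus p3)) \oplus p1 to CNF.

(\lnot p3 \lor p1) \land (\lnot p2 \lor p3 \lor p1) \land (p3 \lor p2 \lor \lnot p1)

\lnot (p3 \lor (p2 \oplus p3)) \oplus p1
≡ (\lnot (p3 \lor (p2 \oplus p3)) \lor p1) \land \lnot (\lnot (p3 \lor (p2 \oplus p3)) \land p1)   — expand \oplus
≡ (\lnot (p3 \lor ((p2 \lor p3) \land \lnot (p2 \land p3))) \lor p1) \land \lnot (\lnot (p3 \lor (p2 \oplus p3)) \land p1)   — expand \oplus
≡ (\lnot (p3 \lor ((p2 \lor p3) \land \lnot (p2 \land p3))) \lor p1) \land \lnot (\lnot (p3 \lor ((p2 \lor p3) \land \lnot (p2 \land p3))) \land p1)   — expand \oplus
≡ ((\lnot p3 \land \lnot ((p2 \lor p3) \land \lnot (p2 \land p3))) \lor p1) \land \lnot (\lnot (p3 \lor ((p2 \lor p3) \land \lnot (p2 \land p3))) \land p1)   — De Morgan
≡ ((\lnot p3 \land (\lnot (p2 \lor p3) \lor \lnot \lnot (p2 \land p3))) \lor p1) \land \lnot (\lnot (p3 \lor ((p2 \lor p3) \land \lnot (p2 \land p3))) \land p1)   — De Morgan
≡ ((\lnot p3 \land ((\lnot p2 \land \lnot p3) \lor \lnot \lnot (p2 \land p3))) \lor p1) \land \lnot (\lnot (p3 \lor ((p2 \lor p3) \land \lnot (p2 \land p3))) \land p1)   — De Morgan
≡ ((\lnot p3 \land ((\lnot p2 \land \lnot p3) \lor (p2 \land p3))) \lor p1) \land \lnot (\lnot (p3 \lor ((p2 \lor p3) \land \lnot (p2 \land p3))) \land p1)   — double negation
≡ ((\lnot p3 \land ((\lnot p2 \land \lnot p3) \lor (p2 \land p3))) \lor p1) \land (\lnot \lnot (p3 \lor ((p2 \lor p3) \land \lnot (p2 \land p3))) \lor \lnot p1)   — De Morgan
≡ ((\lnot p3 \land ((\lnot p2 \land \lnot p3) \lor (p2 \land p3))) \lor p1) \land (p3 \lor ((p2 \lor p3) \land \lnot (p2 \land p3)) \lor \lnot p1)   — double negation
≡ ((\lnot p3 \land ((\lnot p2 \land \lnot p3) \lor (p2 \land p3))) \lor p1) \land (p3 \lor ((p2 \lor p3) \land (\lnot p2 \lor \lnot p3)) \lor \lnot p1)   — De Morgan
≡ (\lnot p3 \lor p1) \land (\lnot p2 \lor p2 \lor p1) \land (\lnot p2 \lor p3 \lor p1) \land (\lnot p3 \lor p2 \lor p1) \land (\lnot p3 \lor p3 \lor p1) \land (p3 \lor p2 \lor p3 \lor \lnot p1) \land (p3 \lor \lnot p2 \lor \lnot p3 \lor \lnot p1)   — distribute \lor over \land
≡ (\lnot p3 \lor p1) \land (\lnot p2 \lor p3 \lor p1) \land (p3 \lor p2 \lor \lnot p1)   — simplify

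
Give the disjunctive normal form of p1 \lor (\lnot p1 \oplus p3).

p1 \lor (\lnot p1 \oplus p3)
≡ p1 \lor (\lnot p1 \land \lnot p3) \lor (\lnot \lnot p1 \land p3)   [expand \oplus]
≡ p1 \lor (\lnot p1 \land \lnot p3) \lor (p1 \land p3)   [double negation]
≡ p1 \lor (\lnot p1 \land \lnot p3)   [simplify]

p1 \lor (\lnot p1 \land \lnot p3)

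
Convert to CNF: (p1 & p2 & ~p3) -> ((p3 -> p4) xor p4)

(p1 & p2 & ~p3) -> ((p3 -> p4) xor p4)
= ~(p1 & p2 & ~p3) | ((p3 -> p4) xor p4)   [eliminate ->]
= ~(p1 & p2 & ~p3) | (((p3 -> p4) | p4) & ~((p3 -> p4) & p4))   [expand xor]
= ~(p1 & p2 & ~p3) | ((~p3 | p4 | p4) & ~((p3 -> p4) & p4))   [eliminate ->]
= ~(p1 & p2 & ~p3) | ((~p3 | p4 | p4) & ~((~p3 | p4) & p4))   [eliminate ->]
= ~p1 | ~p2 | ~~p3 | ((~p3 | p4 | p4) & ~((~p3 | p4) & p4))   [De Morgan]
= ~p1 | ~p2 | p3 | ((~p3 | p4 | p4) & ~((~p3 | p4) & p4))   [double negation]
= ~p1 | ~p2 | p3 | ((~p3 | p4 | p4) & (~(~p3 | p4) | ~p4))   [De Morgan]
= ~p1 | ~p2 | p3 | ((~p3 | p4 | p4) & ((~~p3 & ~p4) | ~p4))   [De Morgan]
= ~p1 | ~p2 | p3 | ((~p3 | p4 | p4) & ((p3 & ~p4) | ~p4))   [double negation]
= (~p1 | ~p2 | p3 | ~p3 | p4 | p4) & (~p1 | ~p2 | p3 | p3 | ~p4) & (~p1 | ~p2 | p3 | ~p4 | ~p4)   [distribute | over &]
= ~p1 | ~p2 | p3 | ~p4   [simplify]

~p1 | ~p2 | p3 | ~p4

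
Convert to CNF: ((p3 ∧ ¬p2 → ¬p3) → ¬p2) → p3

p2 ∨ p3

((p3 ∧ ¬p2 → ¬p3) → ¬p2) → p3
= ¬((p3 ∧ ¬p2 → ¬p3) → ¬p2) ∨ p3   (eliminate →)
= ¬(¬(p3 ∧ ¬p2 → ¬p3) ∨ ¬p2) ∨ p3   (eliminate →)
= ¬(¬(¬(p3 ∧ ¬p2) ∨ ¬p3) ∨ ¬p2) ∨ p3   (eliminate →)
= ¬¬(¬(p3 ∧ ¬p2) ∨ ¬p3) ∧ ¬¬p2 ∨ p3   (De Morgan)
= (¬(p3 ∧ ¬p2) ∨ ¬p3) ∧ ¬¬p2 ∨ p3   (double negation)
= (¬p3 ∨ ¬¬p2 ∨ ¬p3) ∧ ¬¬p2 ∨ p3   (De Morgan)
= (¬p3 ∨ p2 ∨ ¬p3) ∧ ¬¬p2 ∨ p3   (double negation)
= (¬p3 ∨ p2 ∨ ¬p3) ∧ p2 ∨ p3   (double negation)
= (¬p3 ∨ p2 ∨ ¬p3 ∨ p3) ∧ (p2 ∨ p3)   (distribute ∨ over ∧)
= p2 ∨ p3   (simplify)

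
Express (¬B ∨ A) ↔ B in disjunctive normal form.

B ∧ A

(¬B ∨ A) ↔ B
= ((¬B ∨ A) → B) ∧ (B → (¬B ∨ A))   [eliminate ↔]
= (¬(¬B ∨ A) ∨ B) ∧ (B → (¬B ∨ A))   [eliminate →]
= (¬(¬B ∨ A) ∨ B) ∧ (¬B ∨ ¬B ∨ A)   [eliminate →]
= ((¬¬B ∧ ¬A) ∨ B) ∧ (¬B ∨ ¬B ∨ A)   [De Morgan]
= ((B ∧ ¬A) ∨ B) ∧ (¬B ∨ ¬B ∨ A)   [double negation]
= (B ∧ ¬A ∧ ¬B) ∨ (B ∧ ¬A ∧ ¬B) ∨ (B ∧ ¬A ∧ A) ∨ (B ∧ ¬B) ∨ (B ∧ ¬B) ∨ (B ∧ A)   [distribute ∧ over ∨]
= B ∧ A   [simplify]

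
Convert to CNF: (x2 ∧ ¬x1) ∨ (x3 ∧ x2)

(x2 ∧ ¬x1) ∨ (x3 ∧ x2)
⇔ (x2 ∨ x3) ∧ (x2 ∨ x2) ∧ (¬x1 ∨ x3) ∧ (¬x1 ∨ x2)   [distribute ∨ over ∧]
⇔ x2 ∧ (¬x1 ∨ x3)   [simplify]

x2 ∧ (¬x1 ∨ x3)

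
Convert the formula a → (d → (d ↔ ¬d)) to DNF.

a → (d → (d ↔ ¬d))
≡ ¬a ∨ (d → (d ↔ ¬d))   — eliminate →
≡ ¬a ∨ ¬d ∨ (d ↔ ¬d)   — eliminate →
≡ ¬a ∨ ¬d ∨ ((d → ¬d) ∧ (¬d → d))   — eliminate ↔
≡ ¬a ∨ ¬d ∨ ((¬d ∨ ¬d) ∧ (¬d → d))   — eliminate →
≡ ¬a ∨ ¬d ∨ ((¬d ∨ ¬d) ∧ (¬¬d ∨ d))   — eliminate →
≡ ¬a ∨ ¬d ∨ ((¬d ∨ ¬d) ∧ (d ∨ d))   — double negation
≡ ¬a ∨ ¬d ∨ (¬d ∧ d) ∨ (¬d ∧ d) ∨ (¬d ∧ d) ∨ (¬d ∧ d)   — distribute ∧ over ∨
≡ ¬a ∨ ¬d   — simplify

¬a ∨ ¬d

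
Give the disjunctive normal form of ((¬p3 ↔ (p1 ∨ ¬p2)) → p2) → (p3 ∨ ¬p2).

p3 ∨ ¬p2

((¬p3 ↔ (p1 ∨ ¬p2)) → p2) → (p3 ∨ ¬p2)
≡ ¬((¬p3 ↔ (p1 ∨ ¬p2)) → p2) ∨ p3 ∨ ¬p2
≡ ¬(¬(¬p3 ↔ (p1 ∨ ¬p2)) ∨ p2) ∨ p3 ∨ ¬p2
≡ ¬(¬((¬p3 → (p1 ∨ ¬p2)) ∧ ((p1 ∨ ¬p2) → ¬p3)) ∨ p2) ∨ p3 ∨ ¬p2
≡ ¬(¬((¬¬p3 ∨ p1 ∨ ¬p2) ∧ ((p1 ∨ ¬p2) → ¬p3)) ∨ p2) ∨ p3 ∨ ¬p2
≡ ¬(¬((¬¬p3 ∨ p1 ∨ ¬p2) ∧ (¬(p1 ∨ ¬p2) ∨ ¬p3)) ∨ p2) ∨ p3 ∨ ¬p2
≡ (¬¬((¬¬p3 ∨ p1 ∨ ¬p2) ∧ (¬(p1 ∨ ¬p2) ∨ ¬p3)) ∧ ¬p2) ∨ p3 ∨ ¬p2
≡ ((¬¬p3 ∨ p1 ∨ ¬p2) ∧ (¬(p1 ∨ ¬p2) ∨ ¬p3) ∧ ¬p2) ∨ p3 ∨ ¬p2
≡ ((p3 ∨ p1 ∨ ¬p2) ∧ (¬(p1 ∨ ¬p2) ∨ ¬p3) ∧ ¬p2) ∨ p3 ∨ ¬p2
≡ ((p3 ∨ p1 ∨ ¬p2) ∧ ((¬p1 ∧ ¬¬p2) ∨ ¬p3) ∧ ¬p2) ∨ p3 ∨ ¬p2
≡ ((p3 ∨ p1 ∨ ¬p2) ∧ ((¬p1 ∧ p2) ∨ ¬p3) ∧ ¬p2) ∨ p3 ∨ ¬p2
≡ (p3 ∧ ¬p1 ∧ p2 ∧ ¬p2) ∨ (p3 ∧ ¬p3 ∧ ¬p2) ∨ (p1 ∧ ¬p1 ∧ p2 ∧ ¬p2) ∨ (p1 ∧ ¬p3 ∧ ¬p2) ∨ (¬p2 ∧ ¬p1 ∧ p2 ∧ ¬p2) ∨ (¬p2 ∧ ¬p3 ∧ ¬p2) ∨ p3 ∨ ¬p2
≡ p3 ∨ ¬p2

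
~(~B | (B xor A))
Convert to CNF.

~(~B | (B xor A))
≡ ~(~B | ((B | A) & ~(B & A)))   (expand xor)
≡ ~~B & ~((B | A) & ~(B & A))   (De Morgan)
≡ B & ~((B | A) & ~(B & A))   (double negation)
≡ B & (~(B | A) | ~~(B & A))   (De Morgan)
≡ B & ((~B & ~A) | ~~(B & A))   (De Morgan)
≡ B & ((~B & ~A) | (B & A))   (double negation)
≡ B & (~B | B) & (~B | A) & (~A | B) & (~A | A)   (distribute | over &)
≡ B & (~B | A)   (simplify)

B & (~B | A)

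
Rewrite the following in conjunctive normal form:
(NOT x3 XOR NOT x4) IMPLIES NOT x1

(x3 OR NOT x4 OR NOT x1) AND (x4 OR NOT x3 OR NOT x1)

(NOT x3 XOR NOT x4) IMPLIES NOT x1
⇔ NOT (NOT x3 XOR NOT x4) OR NOT x1   [eliminate IMPLIES]
⇔ NOT ((NOT x3 OR NOT x4) AND NOT (NOT x3 AND NOT x4)) OR NOT x1   [expand XOR]
⇔ NOT (NOT x3 OR NOT x4) OR NOT NOT (NOT x3 AND NOT x4) OR NOT x1   [De Morgan]
⇔ (NOT NOT x3 AND NOT NOT x4) OR NOT NOT (NOT x3 AND NOT x4) OR NOT x1   [De Morgan]
⇔ (x3 AND NOT NOT x4) OR NOT NOT (NOT x3 AND NOT x4) OR NOT x1   [double negation]
⇔ (x3 AND x4) OR NOT NOT (NOT x3 AND NOT x4) OR NOT x1   [double negation]
⇔ (x3 AND x4) OR (NOT x3 AND NOT x4) OR NOT x1   [double negation]
⇔ (x3 OR NOT x3 OR NOT x1) AND (x3 OR NOT x4 OR NOT x1) AND (x4 OR NOT x3 OR NOT x1) AND (x4 OR NOT x4 OR NOT x1)   [distribute OR over AND]
⇔ (x3 OR NOT x4 OR NOT x1) AND (x4 OR NOT x3 OR NOT x1)   [simplify]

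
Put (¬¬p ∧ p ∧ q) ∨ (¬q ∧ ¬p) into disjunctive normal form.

(¬¬p ∧ p ∧ q) ∨ (¬q ∧ ¬p)
⇔ (p ∧ p ∧ q) ∨ (¬q ∧ ¬p)   [double negation]
⇔ (p ∧ q) ∨ (¬q ∧ ¬p)   [simplify]

(p ∧ q) ∨ (¬q ∧ ¬p)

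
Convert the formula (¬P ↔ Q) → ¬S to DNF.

(¬P ↔ Q) → ¬S
≡ ¬(¬P ↔ Q) ∨ ¬S   (eliminate →)
≡ ¬((¬P → Q) ∧ (Q → ¬P)) ∨ ¬S   (eliminate ↔)
≡ ¬((¬¬P ∨ Q) ∧ (Q → ¬P)) ∨ ¬S   (eliminate →)
≡ ¬((¬¬P ∨ Q) ∧ (¬Q ∨ ¬P)) ∨ ¬S   (eliminate →)
≡ ¬(¬¬P ∨ Q) ∨ ¬(¬Q ∨ ¬P) ∨ ¬S   (De Morgan)
≡ (¬¬¬P ∧ ¬Q) ∨ ¬(¬Q ∨ ¬P) ∨ ¬S   (De Morgan)
≡ (¬P ∧ ¬Q) ∨ ¬(¬Q ∨ ¬P) ∨ ¬S   (double negation)
≡ (¬P ∧ ¬Q) ∨ (¬¬Q ∧ ¬¬P) ∨ ¬S   (De Morgan)
≡ (¬P ∧ ¬Q) ∨ (Q ∧ ¬¬P) ∨ ¬S   (double negation)
≡ (¬P ∧ ¬Q) ∨ (Q ∧ P) ∨ ¬S   (double negation)

(¬P ∧ ¬Q) ∨ (Q ∧ P) ∨ ¬S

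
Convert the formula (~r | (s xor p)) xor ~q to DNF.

(~r & q) | (s & ~p & q) | (~s & p & q) | (r & ~s & ~p & ~q) | (r & p & s & ~q)

(~r | (s xor p)) xor ~q
≡ ((~r | (s xor p)) & ~~q) | (~(~r | (s xor p)) & ~q)   [expand xor]
≡ ((~r | (s & ~p) | (~s & p)) & ~~q) | (~(~r | (s xor p)) & ~q)   [expand xor]
≡ ((~r | (s & ~p) | (~s & p)) & ~~q) | (~(~r | (s & ~p) | (~s & p)) & ~q)   [expand xor]
≡ ((~r | (s & ~p) | (~s & p)) & q) | (~(~r | (s & ~p) | (~s & p)) & ~q)   [double negation]
≡ ((~r | (s & ~p) | (~s & p)) & q) | (~~r & ~(s & ~p) & ~(~s & p) & ~q)   [De Morgan]
≡ ((~r | (s & ~p) | (~s & p)) & q) | (r & ~(s & ~p) & ~(~s & p) & ~q)   [double negation]
≡ ((~r | (s & ~p) | (~s & p)) & q) | (r & (~s | ~~p) & ~(~s & p) & ~q)   [De Morgan]
≡ ((~r | (s & ~p) | (~s & p)) & q) | (r & (~s | p) & ~(~s & p) & ~q)   [double negation]
≡ ((~r | (s & ~p) | (~s & p)) & q) | (r & (~s | p) & (~~s | ~p) & ~q)   [De Morgan]
≡ ((~r | (s & ~p) | (~s & p)) & q) | (r & (~s | p) & (s | ~p) & ~q)   [double negation]
≡ (~r & q) | (s & ~p & q) | (~s & p & q) | (r & ~s & s & ~q) | (r & ~s & ~p & ~q) | (r & p & s & ~q) | (r & p & ~p & ~q)   [distribute & over |]
≡ (~r & q) | (s & ~p & q) | (~s & p & q) | (r & ~s & ~p & ~q) | (r & p & s & ~q)   [simplify]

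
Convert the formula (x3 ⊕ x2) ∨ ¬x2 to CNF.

¬x3 ∨ ¬x2

(x3 ⊕ x2) ∨ ¬x2
⇔ ((x3 ∨ x2) ∧ ¬(x3 ∧ x2)) ∨ ¬x2   (expand ⊕)
⇔ ((x3 ∨ x2) ∧ (¬x3 ∨ ¬x2)) ∨ ¬x2   (De Morgan)
⇔ (x3 ∨ x2 ∨ ¬x2) ∧ (¬x3 ∨ ¬x2 ∨ ¬x2)   (distribute ∨ over ∧)
⇔ ¬x3 ∨ ¬x2   (simplify)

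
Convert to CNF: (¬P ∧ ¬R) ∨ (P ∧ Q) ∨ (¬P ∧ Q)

(¬P ∨ Q) ∧ (¬R ∨ Q)

(¬P ∧ ¬R) ∨ (P ∧ Q) ∨ (¬P ∧ Q)
⇔ (¬P ∨ P ∨ ¬P) ∧ (¬P ∨ P ∨ Q) ∧ (¬P ∨ Q ∨ ¬P) ∧ (¬P ∨ Q ∨ Q) ∧ (¬R ∨ P ∨ ¬P) ∧ (¬R ∨ P ∨ Q) ∧ (¬R ∨ Q ∨ ¬P) ∧ (¬R ∨ Q ∨ Q)   [distribute ∨ over ∧]
⇔ (¬P ∨ Q) ∧ (¬R ∨ Q)   [simplify]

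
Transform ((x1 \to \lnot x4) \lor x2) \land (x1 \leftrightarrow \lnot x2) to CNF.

((x1 \to \lnot x4) \lor x2) \land (x1 \leftrightarrow \lnot x2)
⇔ (\lnot x1 \lor \lnot x4 \lor x2) \land (x1 \leftrightarrow \lnot x2)   (eliminate \to)
⇔ (\lnot x1 \lor \lnot x4 \lor x2) \land (x1 \to \lnot x2) \land (\lnot x2 \to x1)   (eliminate \leftrightarrow)
⇔ (\lnot x1 \lor \lnot x4 \lor x2) \land (\lnot x1 \lor \lnot x2) \land (\lnot x2 \to x1)   (eliminate \to)
⇔ (\lnot x1 \lor \lnot x4 \lor x2) \land (\lnot x1 \lor \lnot x2) \land (\lnot \lnot x2 \lor x1)   (eliminate \to)
⇔ (\lnot x1 \lor \lnot x4 \lor x2) \land (\lnot x1 \lor \lnot x2) \land (x2 \lor x1)   (double negation)

(\lnot x1 \lor \lnot x4 \lor x2) \land (\lnot x1 \lor \lnot x2) \land (x2 \lor x1)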